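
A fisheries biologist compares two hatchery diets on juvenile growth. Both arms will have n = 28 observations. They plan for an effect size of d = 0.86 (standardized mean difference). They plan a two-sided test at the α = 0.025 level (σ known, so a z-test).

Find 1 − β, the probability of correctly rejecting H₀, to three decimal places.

Noncentrality parameter: δ = d·√(n/2) = 0.86 × √(28/2) = 3.2178
Two-sided α = 0.025 → critical value z_{0.0125} = 2.241.
Power = Φ(δ − 2.241) + Φ(−δ − 2.241) = Φ(0.976) + Φ(-5.459) = 0.8356 + 0.0000 = 0.8356.

Power ≈ 0.836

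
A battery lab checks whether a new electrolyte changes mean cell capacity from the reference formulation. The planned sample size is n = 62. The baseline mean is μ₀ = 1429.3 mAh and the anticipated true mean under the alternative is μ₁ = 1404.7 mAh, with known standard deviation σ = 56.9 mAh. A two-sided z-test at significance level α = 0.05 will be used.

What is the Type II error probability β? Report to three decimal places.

β ≈ 0.074

Standardized effect: d = |μ₁ − μ₀| / σ = |1404.7 − 1429.3| / 56.9 = 0.4323
Noncentrality parameter: δ = d·√n = 0.4323 × √62 = 3.4042
Two-sided α = 0.05 → critical value z_{0.025} = 1.960.
Power = Φ(δ − 1.960) + Φ(−δ − 1.960) = Φ(1.444) + Φ(-5.364) = 0.9257 + 0.0000 = 0.9257.
Type II error: β = 1 − power = 1 − 0.9257 = 0.0743.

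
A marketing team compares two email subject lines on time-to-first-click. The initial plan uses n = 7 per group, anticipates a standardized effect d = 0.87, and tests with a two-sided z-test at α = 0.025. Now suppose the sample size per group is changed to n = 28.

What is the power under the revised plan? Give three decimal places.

Power ≈ 0.845

With n = 28 per group: δ = d·√(n/2) = 0.87 × √(28/2) = 3.2552. Critical value z_{0.0125} = 2.241.
Revised power = Φ(δ − 2.241) + Φ(−δ − 2.241) = Φ(1.014) + Φ(-5.497) = 0.8447 + 0.0000 = 0.8447.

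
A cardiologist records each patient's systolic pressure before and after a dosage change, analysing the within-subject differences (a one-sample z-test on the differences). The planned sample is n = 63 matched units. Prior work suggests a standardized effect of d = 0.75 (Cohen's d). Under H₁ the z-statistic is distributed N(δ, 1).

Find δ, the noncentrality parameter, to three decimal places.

δ ≈ 5.953

δ = d·√n = 0.75 × √63 = 5.9529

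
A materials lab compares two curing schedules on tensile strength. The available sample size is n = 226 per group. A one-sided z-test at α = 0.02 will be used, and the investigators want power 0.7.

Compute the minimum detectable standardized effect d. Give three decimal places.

d ≈ 0.243

Need Φ(δ − 2.054) = 0.7, so δ = 2.054 + 0.524 = 2.578.
δ = d·√(n/2) ⇒ d = δ/√(n/2) = 2.578/√(226/2) = 0.2425.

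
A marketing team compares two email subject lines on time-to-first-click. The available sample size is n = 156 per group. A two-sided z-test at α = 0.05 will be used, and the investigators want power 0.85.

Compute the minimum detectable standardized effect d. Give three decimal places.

d ≈ 0.339

Need Φ(δ − 1.960) = 0.85, so δ = 1.960 + 1.036 = 2.996.
(Lower-tail contribution to power is negligible for δ > 0.)
δ = d·√(n/2) ⇒ d = δ/√(n/2) = 2.996/√(156/2) = 0.3393.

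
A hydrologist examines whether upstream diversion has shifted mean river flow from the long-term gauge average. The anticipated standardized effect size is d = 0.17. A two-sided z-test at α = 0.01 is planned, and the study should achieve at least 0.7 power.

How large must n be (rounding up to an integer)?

Set Φ(δ − 2.576) = 0.7; then δ − 2.576 = Φ⁻¹(0.7) = 0.524, giving δ = 3.100.
(Ignoring the negligible lower-tail rejection probability gives the usual closed-form inversion.)
δ = d·√n ⇒ n = (δ/d)² = (3.100 / 0.17)² = 332.58.
Round up to the next whole unit.

n = 333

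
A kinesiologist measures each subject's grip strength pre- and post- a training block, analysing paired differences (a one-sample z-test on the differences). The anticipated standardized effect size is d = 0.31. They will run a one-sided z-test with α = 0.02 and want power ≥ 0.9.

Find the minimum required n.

Set Φ(δ − 2.054) = 0.9; then δ − 2.054 = Φ⁻¹(0.9) = 1.282, giving δ = 3.335.
δ = d·√n ⇒ n = (δ/d)² = (3.335 / 0.31)² = 115.76.
Round up to the next whole unit.

n = 116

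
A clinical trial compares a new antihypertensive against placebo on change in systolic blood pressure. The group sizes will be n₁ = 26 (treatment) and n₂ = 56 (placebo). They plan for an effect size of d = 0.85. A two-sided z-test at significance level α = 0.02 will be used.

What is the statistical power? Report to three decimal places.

Noncentrality parameter: δ = d / √(1/n₁ + 1/n₂) = 0.85 / √(1/26 + 1/56) = 3.5817
Two-sided α = 0.02 → critical value z_{0.01} = 2.326.
Power = Φ(δ − 2.326) + Φ(−δ − 2.326) = Φ(1.255) + Φ(-5.908) = 0.8953 + 0.0000 = 0.8953.

Power ≈ 0.895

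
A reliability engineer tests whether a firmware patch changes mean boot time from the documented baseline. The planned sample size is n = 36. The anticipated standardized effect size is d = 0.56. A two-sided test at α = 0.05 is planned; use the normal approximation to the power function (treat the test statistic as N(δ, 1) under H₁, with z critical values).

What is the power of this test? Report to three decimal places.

Power ≈ 0.919

Noncentrality parameter: λ = d·√n = 0.56 × √36 = 3.3600
Critical value for a two-sided test at α = 0.05: z_{α/2} = 1.960.
Power = Φ(λ − 1.960) + Φ(−λ − 1.960) = Φ(1.400) + Φ(-5.320) = 0.9192 + 0.0000 = 0.9192.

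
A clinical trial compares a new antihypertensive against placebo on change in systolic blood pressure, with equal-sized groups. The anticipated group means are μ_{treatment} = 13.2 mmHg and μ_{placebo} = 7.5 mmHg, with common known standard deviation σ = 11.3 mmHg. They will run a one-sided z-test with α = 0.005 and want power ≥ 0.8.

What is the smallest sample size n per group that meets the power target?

Standardized effect: d = |μ_{treatment} − μ_{placebo}| / σ = |13.2 − 7.5| / 11.3 = 0.5044
For power 0.8 need Φ(δ − z_{0.005}) = 0.8, so δ = z_{0.005} + z_{0.20} = 2.576 + 0.842 = 3.417.
δ = d·√(n/2) ⇒ n = 2(δ/d)² = 2 × (3.417 / 0.5044)² = 91.80.
Round up to the next whole unit.

n = 92 per group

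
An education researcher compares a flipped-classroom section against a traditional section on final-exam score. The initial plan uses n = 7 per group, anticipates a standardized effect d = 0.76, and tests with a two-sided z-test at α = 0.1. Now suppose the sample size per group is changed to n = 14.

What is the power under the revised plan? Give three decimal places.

With n = 14 per group: δ = d·√(n/2) = 0.76 × √(14/2) = 2.0108. Critical value z_{0.05} = 1.645.
Revised power = Φ(δ − 1.645) + Φ(−δ − 1.645) = Φ(0.366) + Φ(-3.656) = 0.6428 + 0.0001 = 0.6429.

Power ≈ 0.643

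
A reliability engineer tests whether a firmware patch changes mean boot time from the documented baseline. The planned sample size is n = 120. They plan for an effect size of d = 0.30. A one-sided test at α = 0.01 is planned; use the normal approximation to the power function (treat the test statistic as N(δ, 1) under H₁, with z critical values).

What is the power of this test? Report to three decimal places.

Noncentrality parameter: δ = d·√n = 0.30 × √120 = 3.2863
Critical value for a one-sided test at α = 0.01: z_α = 2.326.
Power = P(Z > 2.326 − δ) = Φ(0.960) = 0.8315.

Power ≈ 0.831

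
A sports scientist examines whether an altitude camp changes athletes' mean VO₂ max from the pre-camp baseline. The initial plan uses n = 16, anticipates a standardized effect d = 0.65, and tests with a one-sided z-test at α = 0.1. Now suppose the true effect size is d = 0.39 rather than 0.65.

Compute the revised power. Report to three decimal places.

With d = 0.39: δ = d·√n = 0.39 × √16 = 1.5600. Critical value z_{0.1} = 1.282.
Revised power = Φ(δ − 1.282) = Φ(0.278) = 0.6097.

Power ≈ 0.610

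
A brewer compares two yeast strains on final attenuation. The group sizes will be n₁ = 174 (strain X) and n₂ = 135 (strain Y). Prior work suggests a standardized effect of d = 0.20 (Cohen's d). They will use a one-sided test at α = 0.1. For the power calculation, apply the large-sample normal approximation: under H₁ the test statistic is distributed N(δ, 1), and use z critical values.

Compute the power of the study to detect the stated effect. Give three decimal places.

Power ≈ 0.678

Noncentrality parameter: λ = d / √(1/n₁ + 1/n₂) = 0.20 / √(1/174 + 1/135) = 1.7438
Critical value for a one-sided test at α = 0.1: z_α = 1.282.
Power = Φ(λ − 1.282) = Φ(0.462) = 0.6780.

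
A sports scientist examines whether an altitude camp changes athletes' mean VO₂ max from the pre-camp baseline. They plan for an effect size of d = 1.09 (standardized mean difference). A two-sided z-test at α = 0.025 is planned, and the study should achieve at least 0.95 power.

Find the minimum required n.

n = 13

For power 0.95 need Φ(δ − z_{0.0125}) = 0.95, so δ = z_{0.0125} + z_{0.05} = 2.241 + 1.645 = 3.886.
(For δ > 0 the lower-tail rejection region contributes negligibly to power, so the one-term inversion is standard.)
δ = d·√n ⇒ n = (δ/d)² = (3.886 / 1.09)² = 12.71.
Round up to the next whole unit.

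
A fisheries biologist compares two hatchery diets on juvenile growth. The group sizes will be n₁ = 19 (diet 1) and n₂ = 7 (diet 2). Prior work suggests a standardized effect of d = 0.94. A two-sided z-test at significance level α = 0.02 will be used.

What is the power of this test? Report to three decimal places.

Noncentrality parameter: δ = d / √(1/n₁ + 1/n₂) = 0.94 / √(1/19 + 1/7) = 2.1260
Two-sided α = 0.02 → critical value z_{0.01} = 2.326.
Power = Φ(δ − 2.326) + Φ(−δ − 2.326) = Φ(-0.200) + Φ(-4.452) = 0.4206 + 0.0000 = 0.4206.

Power ≈ 0.421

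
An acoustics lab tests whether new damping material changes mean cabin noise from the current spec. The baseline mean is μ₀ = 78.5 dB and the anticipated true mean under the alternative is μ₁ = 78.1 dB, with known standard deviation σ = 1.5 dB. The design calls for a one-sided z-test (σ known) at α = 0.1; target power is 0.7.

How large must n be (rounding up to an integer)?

Standardized effect: d = |μ₁ − μ₀| / σ = |78.1 − 78.5| / 1.5 = 0.2667
Set Φ(δ − 1.282) = 0.7; then δ − 1.282 = Φ⁻¹(0.7) = 0.524, giving δ = 1.806.
δ = d·√n ⇒ n = (δ/d)² = (1.806 / 0.2667)² = 45.86.
Rounding up, n = 46.

n = 46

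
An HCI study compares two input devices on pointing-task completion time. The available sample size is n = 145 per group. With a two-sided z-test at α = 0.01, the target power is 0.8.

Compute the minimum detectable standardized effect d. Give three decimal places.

d ≈ 0.401

Required noncentrality: δ = z_{0.005} + z_{0.20} = 2.576 + 0.842 = 3.417.
(The second rejection-region term Φ(−δ − z_{α/2}) is negligible and dropped.)
δ = d·√(n/2) ⇒ d = δ/√(n/2) = 3.417/√(145/2) = 0.4014.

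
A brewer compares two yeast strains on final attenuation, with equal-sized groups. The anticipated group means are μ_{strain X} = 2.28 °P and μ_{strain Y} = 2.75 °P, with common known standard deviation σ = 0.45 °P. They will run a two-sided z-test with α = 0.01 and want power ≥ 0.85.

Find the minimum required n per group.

Standardized effect: d = |μ_{strain X} − μ_{strain Y}| / σ = |2.28 − 2.75| / 0.45 = 1.0444
Set Φ(δ − 2.576) = 0.85; then δ − 2.576 = Φ⁻¹(0.85) = 1.036, giving δ = 3.612.
(Ignoring the negligible lower-tail rejection probability gives the usual closed-form inversion.)
δ = d·√(n/2) ⇒ n = 2(δ/d)² = 2 × (3.612 / 1.0444)² = 23.92.
Rounding up, n = 24 per group.

n = 24 per group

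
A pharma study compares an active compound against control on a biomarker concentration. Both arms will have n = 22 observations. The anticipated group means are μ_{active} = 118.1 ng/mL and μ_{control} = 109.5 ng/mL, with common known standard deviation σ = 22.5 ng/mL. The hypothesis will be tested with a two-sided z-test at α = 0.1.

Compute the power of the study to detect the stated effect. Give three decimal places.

Power ≈ 0.355

Standardized effect: d = |μ_{active} − μ_{control}| / σ = |118.1 − 109.5| / 22.5 = 0.3822
Noncentrality parameter: δ = d·√(n/2) = 0.3822 × √(22/2) = 1.2677
Critical value for a two-sided test at α = 0.1: z_{α/2} = 1.645.
Power = Φ(δ − 1.645) + Φ(−δ − 1.645) = Φ(-0.377) + Φ(-2.913) = 0.3530 + 0.0018 = 0.3548.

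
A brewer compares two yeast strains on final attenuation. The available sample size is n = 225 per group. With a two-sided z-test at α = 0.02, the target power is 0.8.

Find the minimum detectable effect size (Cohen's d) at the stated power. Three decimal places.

Required noncentrality: δ = z_{0.01} + z_{0.20} = 2.326 + 0.842 = 3.168.
(Lower-tail contribution to power is negligible for δ > 0.)
δ = d·√(n/2) ⇒ d = δ/√(n/2) = 3.168/√(225/2) = 0.2987.

d ≈ 0.299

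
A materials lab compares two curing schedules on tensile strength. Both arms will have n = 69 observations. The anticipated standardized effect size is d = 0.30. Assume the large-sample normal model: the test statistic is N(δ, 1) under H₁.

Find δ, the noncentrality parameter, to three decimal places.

The noncentrality parameter scales effect size by the design's sample-size factor: δ = d·√(n/2) = 0.30 × √(69/2) = 1.7621

δ ≈ 1.762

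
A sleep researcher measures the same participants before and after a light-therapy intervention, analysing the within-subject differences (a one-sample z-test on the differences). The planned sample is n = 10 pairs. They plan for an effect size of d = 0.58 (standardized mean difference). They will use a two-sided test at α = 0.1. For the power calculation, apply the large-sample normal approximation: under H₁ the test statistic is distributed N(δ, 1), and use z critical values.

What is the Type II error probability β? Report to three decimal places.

β ≈ 0.425

Noncentrality parameter: λ = d·√n = 0.58 × √10 = 1.8341
Critical value for a two-sided test at α = 0.1: z_{α/2} = 1.645.
Power = Φ(λ − 1.645) + Φ(−λ − 1.645) = Φ(0.189) + Φ(-3.479) = 0.5751 + 0.0003 = 0.5753.
Type II error: β = 1 − power = 1 − 0.5753 = 0.4247.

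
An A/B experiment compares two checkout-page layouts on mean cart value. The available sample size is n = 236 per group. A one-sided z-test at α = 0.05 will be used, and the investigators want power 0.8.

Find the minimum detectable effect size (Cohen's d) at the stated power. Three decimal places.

Required noncentrality: δ = z_{0.05} + z_{0.20} = 1.645 + 0.842 = 2.486.
δ = d·√(n/2) ⇒ d = δ/√(n/2) = 2.486/√(236/2) = 0.2289.

d ≈ 0.229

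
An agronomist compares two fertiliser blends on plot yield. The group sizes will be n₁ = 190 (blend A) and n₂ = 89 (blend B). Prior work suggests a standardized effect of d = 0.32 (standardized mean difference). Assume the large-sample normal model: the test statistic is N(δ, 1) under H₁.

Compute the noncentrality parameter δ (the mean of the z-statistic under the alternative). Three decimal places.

δ ≈ 2.491

The noncentrality parameter scales effect size by the design's sample-size factor: δ = d / √(1/n₁ + 1/n₂) = 0.32 / √(1/190 + 1/89) = 2.4913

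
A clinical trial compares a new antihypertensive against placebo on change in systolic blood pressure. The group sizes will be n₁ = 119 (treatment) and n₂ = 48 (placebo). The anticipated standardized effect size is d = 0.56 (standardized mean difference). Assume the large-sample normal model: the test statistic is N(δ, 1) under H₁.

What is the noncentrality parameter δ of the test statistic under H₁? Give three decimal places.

δ ≈ 3.275

The noncentrality parameter scales effect size by the design's sample-size factor: δ = d / √(1/n₁ + 1/n₂) = 0.56 / √(1/119 + 1/48) = 3.2751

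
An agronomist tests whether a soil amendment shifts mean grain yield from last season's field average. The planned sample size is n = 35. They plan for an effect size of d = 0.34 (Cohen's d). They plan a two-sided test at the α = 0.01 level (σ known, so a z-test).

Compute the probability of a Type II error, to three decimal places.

β ≈ 0.714

Noncentrality parameter: δ = d·√n = 0.34 × √35 = 2.0115
Critical value for a two-sided test at α = 0.01: z_{α/2} = 2.576.
Power = Φ(δ − 2.576) + Φ(−δ − 2.576) = Φ(-0.564) + Φ(-4.587) = 0.2863 + 0.0000 = 0.2863.
Type II error: β = 1 − power = 1 − 0.2863 = 0.7137.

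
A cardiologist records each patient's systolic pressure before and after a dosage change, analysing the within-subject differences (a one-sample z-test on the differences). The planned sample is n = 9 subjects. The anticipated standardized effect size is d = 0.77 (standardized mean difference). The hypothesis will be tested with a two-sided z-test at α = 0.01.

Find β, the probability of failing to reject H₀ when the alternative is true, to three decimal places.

Noncentrality parameter: δ = d·√n = 0.77 × √9 = 2.3100
Critical value for a two-sided test at α = 0.01: z_{α/2} = 2.576.
Power = Φ(δ − 2.576) + Φ(−δ − 2.576) = Φ(-0.266) + Φ(-4.886) = 0.3952 + 0.0000 = 0.3952.
Type II error: β = 1 − power = 1 − 0.3952 = 0.6048.

β ≈ 0.605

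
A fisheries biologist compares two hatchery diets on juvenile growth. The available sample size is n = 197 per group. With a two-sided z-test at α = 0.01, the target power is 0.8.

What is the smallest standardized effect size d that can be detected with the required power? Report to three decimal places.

d ≈ 0.344

Required noncentrality: δ = z_{0.005} + z_{0.20} = 2.576 + 0.842 = 3.417.
(Lower-tail contribution to power is negligible for δ > 0.)
δ = d·√(n/2) ⇒ d = δ/√(n/2) = 3.417/√(197/2) = 0.3443.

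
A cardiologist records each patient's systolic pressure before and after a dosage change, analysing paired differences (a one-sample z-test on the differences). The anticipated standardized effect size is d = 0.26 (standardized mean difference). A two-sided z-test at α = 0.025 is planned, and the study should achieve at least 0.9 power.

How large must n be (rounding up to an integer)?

Set Φ(δ − 2.241) = 0.9; then δ − 2.241 = Φ⁻¹(0.9) = 1.282, giving δ = 3.523.
(Ignoring the negligible lower-tail rejection probability gives the usual closed-form inversion.)
δ = d·√n ⇒ n = (δ/d)² = (3.523 / 0.26)² = 183.60.
Round up to the next whole unit.

n = 184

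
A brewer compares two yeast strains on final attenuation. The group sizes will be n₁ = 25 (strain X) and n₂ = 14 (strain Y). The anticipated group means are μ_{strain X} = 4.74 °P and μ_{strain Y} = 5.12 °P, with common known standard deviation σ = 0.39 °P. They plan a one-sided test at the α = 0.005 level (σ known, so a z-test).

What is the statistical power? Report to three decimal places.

Power ≈ 0.634

Standardized effect: d = |μ_{strain X} − μ_{strain Y}| / σ = |4.74 − 5.12| / 0.39 = 0.9744
Noncentrality parameter: δ = d / √(1/n₁ + 1/n₂) = 0.9744 / √(1/25 + 1/14) = 2.9189
One-sided α = 0.005 → critical value z_{0.005} = 2.576.
Power = P(Z > 2.576 − δ) = Φ(0.343) = 0.6342.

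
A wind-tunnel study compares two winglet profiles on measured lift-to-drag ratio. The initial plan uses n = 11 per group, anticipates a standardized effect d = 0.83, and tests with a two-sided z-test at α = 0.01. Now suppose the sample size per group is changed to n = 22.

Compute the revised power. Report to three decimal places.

With n = 22 per group: δ = d·√(n/2) = 0.83 × √(22/2) = 2.7528. Critical value z_{0.005} = 2.576.
Revised power = Φ(δ − 2.576) + Φ(−δ − 2.576) = Φ(0.177) + Φ(-5.329) = 0.5702 + 0.0000 = 0.5702.

Power ≈ 0.570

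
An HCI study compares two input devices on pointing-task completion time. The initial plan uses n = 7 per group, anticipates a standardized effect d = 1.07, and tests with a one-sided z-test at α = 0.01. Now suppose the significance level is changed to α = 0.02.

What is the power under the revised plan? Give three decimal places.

δ = d·√(n/2) = 1.07 × √(7/2) = 2.0018 (unchanged). New critical value: z_{0.02} = 2.054.
Revised power = P(Z > 2.054 − δ) = Φ(-0.052) = 0.4793.

Power ≈ 0.479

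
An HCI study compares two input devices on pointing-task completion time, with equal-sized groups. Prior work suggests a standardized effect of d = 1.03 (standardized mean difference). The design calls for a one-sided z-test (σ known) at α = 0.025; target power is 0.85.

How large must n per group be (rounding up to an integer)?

For power 0.85 need Φ(δ − z_{0.025}) = 0.85, so δ = z_{0.025} + z_{0.15} = 1.960 + 1.036 = 2.996.
δ = d·√(n/2) ⇒ n = 2(δ/d)² = 2 × (2.996 / 1.03)² = 16.93.
Round up to the next whole unit.

n = 17 per group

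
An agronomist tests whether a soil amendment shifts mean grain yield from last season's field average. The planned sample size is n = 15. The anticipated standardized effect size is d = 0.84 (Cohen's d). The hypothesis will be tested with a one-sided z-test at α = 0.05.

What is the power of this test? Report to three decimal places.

Power ≈ 0.946

Noncentrality parameter: δ = d·√n = 0.84 × √15 = 3.2533
Critical value for a one-sided test at α = 0.05: z_α = 1.645.
Power = Φ(δ − 1.645) = Φ(1.608) = 0.9461.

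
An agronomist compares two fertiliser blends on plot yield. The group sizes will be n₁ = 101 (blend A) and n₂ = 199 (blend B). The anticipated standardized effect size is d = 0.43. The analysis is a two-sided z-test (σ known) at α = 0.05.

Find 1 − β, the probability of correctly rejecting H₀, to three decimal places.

Power ≈ 0.941

Noncentrality parameter: δ = d / √(1/n₁ + 1/n₂) = 0.43 / √(1/101 + 1/199) = 3.5196
Critical value for a two-sided test at α = 0.05: z_{α/2} = 1.960.
Power = Φ(δ − 1.960) + Φ(−δ − 1.960) = Φ(1.560) + Φ(-5.480) = 0.9406 + 0.0000 = 0.9406.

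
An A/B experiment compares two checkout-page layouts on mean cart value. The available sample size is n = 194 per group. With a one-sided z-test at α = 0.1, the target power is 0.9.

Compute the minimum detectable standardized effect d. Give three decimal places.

d ≈ 0.260

Required noncentrality: δ = z_{0.1} + z_{0.10} = 1.282 + 1.282 = 2.563.
δ = d·√(n/2) ⇒ d = δ/√(n/2) = 2.563/√(194/2) = 0.2602.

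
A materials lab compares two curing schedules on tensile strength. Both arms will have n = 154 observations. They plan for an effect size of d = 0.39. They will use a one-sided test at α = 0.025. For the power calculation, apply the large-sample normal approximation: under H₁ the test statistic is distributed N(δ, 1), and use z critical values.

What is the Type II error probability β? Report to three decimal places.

β ≈ 0.072

Noncentrality parameter: λ = d·√(n/2) = 0.39 × √(154/2) = 3.4222
Critical value for a one-sided test at α = 0.025: z_α = 1.960.
Power = P(Z > 1.960 − λ) = Φ(1.462) = 0.9282.
Type II error: β = 1 − power = 1 − 0.9282 = 0.0718.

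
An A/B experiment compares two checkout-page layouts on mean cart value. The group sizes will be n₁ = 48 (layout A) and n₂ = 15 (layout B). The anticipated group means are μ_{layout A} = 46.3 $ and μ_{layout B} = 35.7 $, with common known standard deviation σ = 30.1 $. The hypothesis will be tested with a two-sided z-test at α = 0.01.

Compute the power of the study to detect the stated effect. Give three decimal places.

Standardized effect: d = |μ_{layout A} − μ_{layout B}| / σ = |46.3 − 35.7| / 30.1 = 0.3522
Noncentrality parameter: δ = d / √(1/n₁ + 1/n₂) = 0.3522 / √(1/48 + 1/15) = 1.1905
Two-sided α = 0.01 → critical value z_{0.005} = 2.576.
Power = Φ(δ − 2.576) + Φ(−δ − 2.576) = Φ(-1.385) + Φ(-3.766) = 0.0830 + 0.0001 = 0.0831.

Power ≈ 0.083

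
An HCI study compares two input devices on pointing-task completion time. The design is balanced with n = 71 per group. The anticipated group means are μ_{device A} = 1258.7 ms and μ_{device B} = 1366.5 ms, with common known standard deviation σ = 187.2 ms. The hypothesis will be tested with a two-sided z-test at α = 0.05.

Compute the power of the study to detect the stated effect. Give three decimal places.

Power ≈ 0.929

Standardized effect: d = |μ_{device A} − μ_{device B}| / σ = |1258.7 − 1366.5| / 187.2 = 0.5759
Noncentrality parameter: δ = d·√(n/2) = 0.5759 × √(71/2) = 3.4311
Critical value for a two-sided test at α = 0.05: z_{α/2} = 1.960.
Power = Φ(δ − 1.960) + Φ(−δ − 1.960) = Φ(1.471) + Φ(-5.391) = 0.9294 + 0.0000 = 0.9294.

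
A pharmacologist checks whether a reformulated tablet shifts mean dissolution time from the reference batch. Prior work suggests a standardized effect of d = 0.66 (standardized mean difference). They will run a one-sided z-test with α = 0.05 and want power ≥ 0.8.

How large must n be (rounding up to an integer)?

n = 15

Set Φ(δ − 1.645) = 0.8; then δ − 1.645 = Φ⁻¹(0.8) = 0.842, giving δ = 2.486.
δ = d·√n ⇒ n = (δ/d)² = (2.486 / 0.66)² = 14.19.
Rounding up, n = 15.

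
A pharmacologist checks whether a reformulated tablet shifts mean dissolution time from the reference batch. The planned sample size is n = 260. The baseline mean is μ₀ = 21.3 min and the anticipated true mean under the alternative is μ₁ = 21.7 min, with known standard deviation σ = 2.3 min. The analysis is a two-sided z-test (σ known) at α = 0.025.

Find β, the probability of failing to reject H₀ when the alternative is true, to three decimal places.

Standardized effect: d = |μ₁ − μ₀| / σ = |21.7 − 21.3| / 2.3 = 0.1739
Noncentrality parameter: δ = d·√n = 0.1739 × √260 = 2.8043
Two-sided α = 0.025 → critical value z_{0.0125} = 2.241.
Power = Φ(δ − 2.241) + Φ(−δ − 2.241) = Φ(0.563) + Φ(-5.046) = 0.7132 + 0.0000 = 0.7132.
Type II error: β = 1 − power = 1 − 0.7132 = 0.2868.

β ≈ 0.287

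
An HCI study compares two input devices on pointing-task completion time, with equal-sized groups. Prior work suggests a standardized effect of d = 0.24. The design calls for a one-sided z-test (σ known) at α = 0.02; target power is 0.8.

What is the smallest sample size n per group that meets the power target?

For power 0.8 need Φ(δ − z_{0.02}) = 0.8, so δ = z_{0.02} + z_{0.20} = 2.054 + 0.842 = 2.895.
δ = d·√(n/2) ⇒ n = 2(δ/d)² = 2 × (2.895 / 0.24)² = 291.08.
Round up to the next whole unit.

n = 292 per group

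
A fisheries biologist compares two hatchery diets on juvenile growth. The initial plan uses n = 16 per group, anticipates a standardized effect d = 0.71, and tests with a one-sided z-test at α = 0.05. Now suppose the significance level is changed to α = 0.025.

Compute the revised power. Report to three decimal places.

δ = d·√(n/2) = 0.71 × √(16/2) = 2.0082 (unchanged). New critical value: z_{0.025} = 1.960.
Revised power = Φ(δ − 1.960) = Φ(0.048) = 0.5192.

Power ≈ 0.519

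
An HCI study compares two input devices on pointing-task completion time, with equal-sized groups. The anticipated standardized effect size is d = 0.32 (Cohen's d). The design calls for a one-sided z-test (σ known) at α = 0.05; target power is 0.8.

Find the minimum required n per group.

Set Φ(δ − 1.645) = 0.8; then δ − 1.645 = Φ⁻¹(0.8) = 0.842, giving δ = 2.486.
δ = d·√(n/2) ⇒ n = 2(δ/d)² = 2 × (2.486 / 0.32)² = 120.75.
Round up to the next whole unit.

n = 121 per group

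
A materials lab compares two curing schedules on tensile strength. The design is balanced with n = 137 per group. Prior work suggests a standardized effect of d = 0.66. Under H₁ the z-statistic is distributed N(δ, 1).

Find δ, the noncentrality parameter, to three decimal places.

δ = d·√(n/2) = 0.66 × √(137/2) = 5.4625

δ ≈ 5.462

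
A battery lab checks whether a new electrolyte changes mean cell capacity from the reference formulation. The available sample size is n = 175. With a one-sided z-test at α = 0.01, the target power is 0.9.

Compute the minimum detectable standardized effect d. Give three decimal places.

Need Φ(δ − 2.326) = 0.9, so δ = 2.326 + 1.282 = 3.608.
δ = d·√n ⇒ d = δ/√n = 3.608/√175 = 0.2727.

d ≈ 0.273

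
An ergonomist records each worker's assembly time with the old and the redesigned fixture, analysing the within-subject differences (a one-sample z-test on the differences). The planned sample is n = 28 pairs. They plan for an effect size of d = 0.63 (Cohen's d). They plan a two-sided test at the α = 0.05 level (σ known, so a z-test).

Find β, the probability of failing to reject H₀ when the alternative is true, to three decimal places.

β ≈ 0.085

Noncentrality parameter: δ = d·√n = 0.63 × √28 = 3.3336
Critical value for a two-sided test at α = 0.05: z_{α/2} = 1.960.
Power = Φ(δ − 1.960) + Φ(−δ − 1.960) = Φ(1.374) + Φ(-5.294) = 0.9152 + 0.0000 = 0.9152.
Type II error: β = 1 − power = 1 − 0.9152 = 0.0848.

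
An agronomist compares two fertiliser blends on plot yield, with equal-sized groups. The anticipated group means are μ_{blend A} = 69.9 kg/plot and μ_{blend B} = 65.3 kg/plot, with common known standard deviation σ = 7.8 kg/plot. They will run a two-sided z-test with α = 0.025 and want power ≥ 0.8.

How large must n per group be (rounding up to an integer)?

Standardized effect: d = |μ_{blend A} − μ_{blend B}| / σ = |69.9 − 65.3| / 7.8 = 0.5897
For power 0.8 need Φ(δ − z_{0.0125}) = 0.8, so δ = z_{0.0125} + z_{0.20} = 2.241 + 0.842 = 3.083.
(For δ > 0 the lower-tail rejection region contributes negligibly to power, so the one-term inversion is standard.)
δ = d·√(n/2) ⇒ n = 2(δ/d)² = 2 × (3.083 / 0.5897)² = 54.66.
Round up to the next whole unit.

n = 55 per group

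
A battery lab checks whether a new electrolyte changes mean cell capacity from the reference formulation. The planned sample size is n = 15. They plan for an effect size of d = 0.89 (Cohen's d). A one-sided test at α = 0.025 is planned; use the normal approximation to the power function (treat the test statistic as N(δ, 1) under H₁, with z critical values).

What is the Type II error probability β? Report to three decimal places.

β ≈ 0.069

Noncentrality parameter: δ = d·√n = 0.89 × √15 = 3.4470
Critical value for a one-sided test at α = 0.025: z_α = 1.960.
Power = Φ(δ − 1.960) = Φ(1.487) = 0.9315.
Type II error: β = 1 − power = 1 − 0.9315 = 0.0685.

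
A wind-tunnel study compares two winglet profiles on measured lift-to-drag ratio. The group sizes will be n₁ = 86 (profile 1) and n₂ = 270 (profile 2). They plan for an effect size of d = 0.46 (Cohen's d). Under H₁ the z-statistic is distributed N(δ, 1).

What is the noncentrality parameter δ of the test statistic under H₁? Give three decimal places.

δ ≈ 3.715

δ = d / √(1/n₁ + 1/n₂) = 0.46 / √(1/86 + 1/270) = 3.7150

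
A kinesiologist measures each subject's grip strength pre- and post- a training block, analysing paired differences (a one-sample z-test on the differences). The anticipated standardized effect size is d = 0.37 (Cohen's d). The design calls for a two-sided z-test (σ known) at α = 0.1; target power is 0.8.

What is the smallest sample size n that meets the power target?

n = 46

For power 0.8 need Φ(δ − z_{0.05}) = 0.8, so δ = z_{0.05} + z_{0.20} = 1.645 + 0.842 = 2.486.
(Ignoring the negligible lower-tail rejection probability gives the usual closed-form inversion.)
δ = d·√n ⇒ n = (δ/d)² = (2.486 / 0.37)² = 45.16.
Round up to the next whole unit.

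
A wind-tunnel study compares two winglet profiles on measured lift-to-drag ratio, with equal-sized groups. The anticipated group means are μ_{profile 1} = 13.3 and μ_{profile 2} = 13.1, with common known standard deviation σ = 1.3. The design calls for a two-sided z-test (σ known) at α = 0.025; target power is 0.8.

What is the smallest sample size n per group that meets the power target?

n = 804 per group

Standardized effect: d = |μ_{profile 1} − μ_{profile 2}| / σ = |13.3 − 13.1| / 1.3 = 0.1538
For power 0.8 need Φ(δ − z_{0.0125}) = 0.8, so δ = z_{0.0125} + z_{0.20} = 2.241 + 0.842 = 3.083.
(For δ > 0 the lower-tail rejection region contributes negligibly to power, so the one-term inversion is standard.)
δ = d·√(n/2) ⇒ n = 2(δ/d)² = 2 × (3.083 / 0.1538)² = 803.18.
Rounding up, n = 804 per group.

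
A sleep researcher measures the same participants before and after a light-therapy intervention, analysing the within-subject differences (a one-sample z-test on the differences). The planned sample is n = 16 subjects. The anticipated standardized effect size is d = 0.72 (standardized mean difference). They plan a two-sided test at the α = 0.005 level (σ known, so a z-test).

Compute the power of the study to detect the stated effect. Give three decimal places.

Power ≈ 0.529

Noncentrality parameter: δ = d·√n = 0.72 × √16 = 2.8800
Critical value for a two-sided test at α = 0.005: z_{α/2} = 2.807.
Power = Φ(δ − 2.807) + Φ(−δ − 2.807) = Φ(0.073) + Φ(-5.687) = 0.5291 + 0.0000 = 0.5291.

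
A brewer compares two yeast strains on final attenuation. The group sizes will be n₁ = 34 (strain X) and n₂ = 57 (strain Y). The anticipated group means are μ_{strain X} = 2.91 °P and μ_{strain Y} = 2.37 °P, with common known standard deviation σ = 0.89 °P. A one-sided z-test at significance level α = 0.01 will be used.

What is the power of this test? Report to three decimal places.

Standardized effect: d = |μ_{strain X} − μ_{strain Y}| / σ = |2.91 − 2.37| / 0.89 = 0.6067
Noncentrality parameter: δ = d / √(1/n₁ + 1/n₂) = 0.6067 / √(1/34 + 1/57) = 2.8000
One-sided α = 0.01 → critical value z_{0.01} = 2.326.
Power = P(Z > 2.326 − δ) = Φ(0.474) = 0.6821.

Power ≈ 0.682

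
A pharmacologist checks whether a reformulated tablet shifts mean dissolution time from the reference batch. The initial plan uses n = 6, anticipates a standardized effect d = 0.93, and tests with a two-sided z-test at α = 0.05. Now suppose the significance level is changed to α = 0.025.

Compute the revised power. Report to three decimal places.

Power ≈ 0.515

δ = d·√n = 0.93 × √6 = 2.2780 (unchanged). New critical value: z_{0.0125} = 2.241.
Revised power = Φ(δ − 2.241) + Φ(−δ − 2.241) = Φ(0.037) + Φ(-4.519) = 0.5146 + 0.0000 = 0.5146.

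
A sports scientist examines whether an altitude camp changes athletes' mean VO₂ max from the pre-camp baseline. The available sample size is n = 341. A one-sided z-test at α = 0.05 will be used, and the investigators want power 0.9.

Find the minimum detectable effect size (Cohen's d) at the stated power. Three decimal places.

d ≈ 0.158

Need Φ(δ − 1.645) = 0.9, so δ = 1.645 + 1.282 = 2.926.
δ = d·√n ⇒ d = δ/√n = 2.926/√341 = 0.1585.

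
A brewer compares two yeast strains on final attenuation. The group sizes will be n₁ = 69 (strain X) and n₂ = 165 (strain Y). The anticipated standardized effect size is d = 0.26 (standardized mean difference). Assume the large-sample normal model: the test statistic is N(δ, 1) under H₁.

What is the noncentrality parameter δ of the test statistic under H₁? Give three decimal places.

δ ≈ 1.814

δ = d / √(1/n₁ + 1/n₂) = 0.26 / √(1/69 + 1/165) = 1.8136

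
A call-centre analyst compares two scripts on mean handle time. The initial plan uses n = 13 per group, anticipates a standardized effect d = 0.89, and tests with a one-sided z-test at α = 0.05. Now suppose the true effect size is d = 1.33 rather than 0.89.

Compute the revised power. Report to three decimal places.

With d = 1.33: δ = d·√(n/2) = 1.33 × √(13/2) = 3.3908. Critical value z_{0.05} = 1.645.
Revised power = Φ(δ − 1.645) = Φ(1.746) = 0.9596.

Power ≈ 0.960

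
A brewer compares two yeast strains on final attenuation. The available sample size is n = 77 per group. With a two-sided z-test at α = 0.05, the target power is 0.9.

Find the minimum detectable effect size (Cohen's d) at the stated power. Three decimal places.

d ≈ 0.522

Need Φ(δ − 1.960) = 0.9, so δ = 1.960 + 1.282 = 3.242.
(The second rejection-region term Φ(−δ − z_{α/2}) is negligible and dropped.)
δ = d·√(n/2) ⇒ d = δ/√(n/2) = 3.242/√(77/2) = 0.5224.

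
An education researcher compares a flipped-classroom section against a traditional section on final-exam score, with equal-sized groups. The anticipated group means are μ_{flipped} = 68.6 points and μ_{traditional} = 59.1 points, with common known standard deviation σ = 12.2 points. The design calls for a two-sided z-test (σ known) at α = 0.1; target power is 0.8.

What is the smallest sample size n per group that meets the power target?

Standardized effect: d = |μ_{flipped} − μ_{traditional}| / σ = |68.6 − 59.1| / 12.2 = 0.7787
For power 0.8 need Φ(δ − z_{0.05}) = 0.8, so δ = z_{0.05} + z_{0.20} = 1.645 + 0.842 = 2.486.
(The Φ(−δ − z_{α/2}) term is vanishingly small for δ > 0 and is dropped in the standard sample-size formula.)
δ = d·√(n/2) ⇒ n = 2(δ/d)² = 2 × (2.486 / 0.7787)² = 20.39.
Rounding up, n = 21 per group.

n = 21 per group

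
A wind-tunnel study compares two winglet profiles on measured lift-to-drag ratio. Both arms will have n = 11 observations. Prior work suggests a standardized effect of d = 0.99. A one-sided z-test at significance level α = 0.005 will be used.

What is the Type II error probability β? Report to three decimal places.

Noncentrality parameter: δ = d·√(n/2) = 0.99 × √(11/2) = 2.3218
Critical value for a one-sided test at α = 0.005: z_α = 2.576.
Power = Φ(δ − 2.576) = Φ(-0.254) = 0.3997.
Type II error: β = 1 − power = 1 − 0.3997 = 0.6003.

β ≈ 0.600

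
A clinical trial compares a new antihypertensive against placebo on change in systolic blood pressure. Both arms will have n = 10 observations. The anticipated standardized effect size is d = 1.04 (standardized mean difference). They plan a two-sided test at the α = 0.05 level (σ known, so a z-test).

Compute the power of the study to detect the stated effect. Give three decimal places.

Noncentrality parameter: δ = d·√(n/2) = 1.04 × √(10/2) = 2.3255
Two-sided α = 0.05 → critical value z_{0.025} = 1.960.
Power = Φ(δ − 1.960) + Φ(−δ − 1.960) = Φ(0.366) + Φ(-4.285) = 0.6426 + 0.0000 = 0.6427.

Power ≈ 0.643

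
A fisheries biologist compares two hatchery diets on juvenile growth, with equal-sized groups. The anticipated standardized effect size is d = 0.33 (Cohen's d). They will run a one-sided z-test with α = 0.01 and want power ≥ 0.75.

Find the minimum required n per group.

n = 166 per group

Set Φ(δ − 2.326) = 0.75; then δ − 2.326 = Φ⁻¹(0.75) = 0.674, giving δ = 3.001.
δ = d·√(n/2) ⇒ n = 2(δ/d)² = 2 × (3.001 / 0.33)² = 165.38.
Round up to the next whole unit.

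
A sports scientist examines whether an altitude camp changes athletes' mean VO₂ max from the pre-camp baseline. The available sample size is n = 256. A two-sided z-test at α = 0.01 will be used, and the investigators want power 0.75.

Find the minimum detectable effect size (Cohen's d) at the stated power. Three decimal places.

Required noncentrality: δ = z_{0.005} + z_{0.25} = 2.576 + 0.674 = 3.250.
(Lower-tail contribution to power is negligible for δ > 0.)
δ = d·√n ⇒ d = δ/√n = 3.250/√256 = 0.2031.

d ≈ 0.203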